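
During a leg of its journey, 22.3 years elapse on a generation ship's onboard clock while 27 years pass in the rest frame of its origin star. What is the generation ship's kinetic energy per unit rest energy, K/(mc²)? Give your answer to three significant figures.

From Δt = γΔτ: γ = 27/22.3 = 1.21076.
K/(mc²) = γ − 1 = 1.21076 − 1 = 0.211.

0.211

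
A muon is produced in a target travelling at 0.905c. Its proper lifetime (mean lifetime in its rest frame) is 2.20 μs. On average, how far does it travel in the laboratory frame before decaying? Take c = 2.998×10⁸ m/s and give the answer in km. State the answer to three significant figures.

1.40 km

With β = 0.905, γ = 1/√(1 − 0.905²) = 1/√0.180975 = 2.3507.
Lab-frame lifetime: Δt = γτ = 2.3507 × 2.20 μs = 5.1715 μs.
Distance: d = vΔt = 0.905 × 2.998×10⁸ m/s × 5.1715×10^-6 s = 1400 m = 1.40 km.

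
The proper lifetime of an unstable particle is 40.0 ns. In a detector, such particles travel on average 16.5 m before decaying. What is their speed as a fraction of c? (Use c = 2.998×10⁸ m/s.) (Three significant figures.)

Let x = d/(cτ) = 16.50 m / (2.998×10⁸ m/s × 4.000×10^-8 s) = 1.3759. Since d = βγcτ, x = βγ = β/√(1−β²).
Solving: β² = x²/(1+x²) = 1.8931/2.8931 = 0.65435, so β = 0.809.

0.809c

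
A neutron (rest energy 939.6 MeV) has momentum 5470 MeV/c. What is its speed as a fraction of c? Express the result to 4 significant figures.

0.9856c

pc/(mc²) = 5470/939.6 = 5.8216 = βγ = β/√(1−β²).
So β² = x²/(1 + x²) with x = 5.8216: x² = 33.891, β² = 33.891/34.891 = 0.971339, β = 0.9856.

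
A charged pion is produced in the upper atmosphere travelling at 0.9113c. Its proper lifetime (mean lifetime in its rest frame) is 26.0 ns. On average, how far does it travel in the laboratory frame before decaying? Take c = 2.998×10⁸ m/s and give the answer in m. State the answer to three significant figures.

17.3 m

γ = 1/√(1 − β²) = 1/√(1 − 0.83046769) = 1/√0.16953231 = 1/0.411743 = 2.4287.
Lab-frame lifetime: Δt = γτ = 2.4287 × 26.0 ns = 63.146 ns.
Distance: d = vΔt = 0.9113 × 2.998×10⁸ m/s × 6.3146×10^-8 s = 17.3 m.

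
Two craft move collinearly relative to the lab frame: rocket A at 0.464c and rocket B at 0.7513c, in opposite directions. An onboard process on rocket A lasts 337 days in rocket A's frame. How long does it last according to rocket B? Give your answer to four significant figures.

The velocity of rocket A relative to rocket B is (0.464 + 0.7513)c / (1 + 0.464×0.7513) = 0.90115c; relative speed 0.90115c.
At |u| = 0.90115c, γ = (1 − 0.812071)^(−1/2) = 2.3068.
Rocket A's interval is proper; time dilation gives Δt_B = γΔτ = 2.3068 × 337 days = 777.4 days.

777.4 days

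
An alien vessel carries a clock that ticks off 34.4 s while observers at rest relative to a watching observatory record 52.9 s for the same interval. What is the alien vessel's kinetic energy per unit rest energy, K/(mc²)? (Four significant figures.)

0.5378

γ = Δt/Δτ = 52.9/34.4 = 1.53779.
K/(mc²) = γ − 1 = 1.53779 − 1 = 0.5378.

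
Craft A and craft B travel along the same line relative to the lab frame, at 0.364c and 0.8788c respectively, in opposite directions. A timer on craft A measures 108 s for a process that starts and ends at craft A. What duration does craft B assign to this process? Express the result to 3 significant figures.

321 s

Speed of craft A in craft B's frame: u = (v_A + v_B)/(1 + v_A v_B/c²) = (0.364 + 0.8788)/(1 + 0.364×0.8788) = 1.2428/1.3198832 = 0.9416; |u| = 0.9416c.
At |u| = 0.9416c, γ = (1 − 0.886611)^(−1/2) = 2.9697.
The clock on craft A records proper time, so craft B measures Δt = γΔτ = 2.9697 × 108 = 321 s.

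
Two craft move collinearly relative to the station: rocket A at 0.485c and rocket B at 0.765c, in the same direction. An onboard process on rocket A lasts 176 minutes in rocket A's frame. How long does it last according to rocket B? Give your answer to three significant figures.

The velocity of rocket A relative to rocket B is (0.485 − 0.765)c / (1 − 0.485×0.765) = −0.44517c; relative speed 0.44517c.
At |u| = 0.44517c, γ = (1 − 0.198176)^(−1/2) = 1.1168.
Rocket A's interval is proper; time dilation gives Δt_B = γΔτ = 1.1168 × 176 minutes = 197 minutes.

197 minutes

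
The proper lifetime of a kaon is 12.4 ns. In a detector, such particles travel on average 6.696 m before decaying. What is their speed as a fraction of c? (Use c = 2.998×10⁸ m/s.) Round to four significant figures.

d = βγcτ ⇒ βγ = d/(cτ) = 6.696 m / (3.71752 m) = 1.8012.
β = (βγ)/√(1+(βγ)²) = 1.8012/√4.24432 = 0.8743.

0.8743c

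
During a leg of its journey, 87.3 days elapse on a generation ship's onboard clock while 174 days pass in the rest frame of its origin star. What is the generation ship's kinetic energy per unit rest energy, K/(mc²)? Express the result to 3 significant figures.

0.993

γ = Δt/Δτ = 174/87.3 = 1.99313.
Since K = (γ−1)mc², K/(mc²) = 1.99313 − 1 = 0.993.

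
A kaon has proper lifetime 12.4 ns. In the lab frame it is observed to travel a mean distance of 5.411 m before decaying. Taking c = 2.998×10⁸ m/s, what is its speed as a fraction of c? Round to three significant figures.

0.824c

d = βγcτ ⇒ βγ = d/(cτ) = 5.411 m / (3.71752 m) = 1.4555.
β = (βγ)/√(1+(βγ)²) = 1.4555/√3.11848 = 0.824.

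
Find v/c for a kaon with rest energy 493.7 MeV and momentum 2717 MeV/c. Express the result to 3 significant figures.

pc/(mc²) = 2717/493.7 = 5.5033 = βγ = β/√(1−β²).
So β² = x²/(1 + x²) with x = 5.5033: x² = 30.2863, β² = 30.2863/31.2863 = 0.968037, β = 0.984.

0.984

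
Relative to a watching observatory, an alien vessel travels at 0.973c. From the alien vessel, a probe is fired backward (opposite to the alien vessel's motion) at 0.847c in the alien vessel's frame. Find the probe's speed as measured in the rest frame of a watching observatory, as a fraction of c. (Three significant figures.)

Relativistic velocity addition: u = (u' + v)/(1 + u'v/c²), with u' = −0.847c and v = 0.973c.
Numerator: −0.847 + 0.973 = 0.126. Denominator: 1 + (−0.847)(0.973) = 0.175869.
u = 0.126/0.175869 = 0.71644, so the speed is 0.716c.

0.716c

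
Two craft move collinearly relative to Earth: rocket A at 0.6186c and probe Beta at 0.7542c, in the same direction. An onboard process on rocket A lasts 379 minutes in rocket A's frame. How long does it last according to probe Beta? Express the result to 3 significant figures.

Speed of rocket A in probe Beta's frame: u = (v_A − v_B)/(1 − v_A v_B/c²) = (0.6186 − 0.7542)/(1 − 0.6186×0.7542) = −0.1356/0.53345188 = −0.25419; |u| = 0.25419c.
γ for this relative speed: γ = 1/√(1 − 0.0646126) = 1.034.
The clock on rocket A records proper time, so probe Beta measures Δt = γΔτ = 1.034 × 379 = 392 minutes.

392 minutes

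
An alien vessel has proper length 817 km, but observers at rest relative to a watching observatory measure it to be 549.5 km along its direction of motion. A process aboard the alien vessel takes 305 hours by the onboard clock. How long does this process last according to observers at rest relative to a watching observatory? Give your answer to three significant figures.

Length contraction gives γ = L₀/L = 817/549.5 = 1.48681.
Δt = γΔτ = 1.48681 × 305 = 453 hours.

453 hours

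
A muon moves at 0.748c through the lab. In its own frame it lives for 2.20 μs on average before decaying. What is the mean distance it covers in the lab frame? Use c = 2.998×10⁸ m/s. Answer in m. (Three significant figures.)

γ = 1/√(1 − β²) = 1/√(1 − 0.559504) = 1/√0.440496 = 1/0.663699 = 1.5067.
Lab-frame lifetime: Δt = γτ = 1.5067 × 2.20 μs = 3.3147 μs.
Distance: d = vΔt = 0.748 × 2.998×10⁸ m/s × 3.3147×10^-6 s = 743 m.

743 m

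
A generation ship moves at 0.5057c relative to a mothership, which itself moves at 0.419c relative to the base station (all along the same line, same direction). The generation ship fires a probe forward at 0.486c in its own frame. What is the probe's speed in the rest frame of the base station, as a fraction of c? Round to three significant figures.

Apply u = (u'+v)/(1+u'v) twice. Probe in the mothership frame: (0.486+0.5057)/(1+0.486·0.5057) = 0.9917/1.2457702 = 0.79605c.
That velocity, transformed to the rest frame of the base station: (0.79605+0.419)/(1+0.79605·0.419) = 1.21505/1.33354495 = 0.91114c.

0.911c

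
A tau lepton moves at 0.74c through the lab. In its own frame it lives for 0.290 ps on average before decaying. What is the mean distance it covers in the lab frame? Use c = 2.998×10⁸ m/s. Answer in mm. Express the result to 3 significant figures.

β² = 0.5476, so γ = 1/√0.4524 = 1.4868.
Lab-frame lifetime: Δt = γτ = 1.4868 × 0.290 ps = 0.43117 ps.
Distance: d = vΔt = 0.74 × 2.998×10⁸ m/s × 4.3117×10^-13 s = 9.57×10^-5 m = 0.0957 mm.

0.0957 mm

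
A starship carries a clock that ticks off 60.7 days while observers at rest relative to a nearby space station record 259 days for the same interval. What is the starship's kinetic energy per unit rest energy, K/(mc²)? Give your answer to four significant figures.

From Δt = γΔτ: γ = 259/60.7 = 4.26689.
Since K = (γ−1)mc², K/(mc²) = 4.26689 − 1 = 3.267.

3.267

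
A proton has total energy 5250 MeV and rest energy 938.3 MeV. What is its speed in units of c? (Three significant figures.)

0.984c

γ = E/(mc²) = 5250/938.3 = 5.5952.
β = √(1 − 1/γ²) = √(1 − 0.0319425) = √0.9680575 = 0.984.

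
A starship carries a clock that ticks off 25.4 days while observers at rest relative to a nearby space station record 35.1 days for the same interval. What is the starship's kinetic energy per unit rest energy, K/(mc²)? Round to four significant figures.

0.3819

The time-dilation ratio gives γ = 35.1/25.4 = 1.38189.
Since K = (γ−1)mc², K/(mc²) = 1.38189 − 1 = 0.3819.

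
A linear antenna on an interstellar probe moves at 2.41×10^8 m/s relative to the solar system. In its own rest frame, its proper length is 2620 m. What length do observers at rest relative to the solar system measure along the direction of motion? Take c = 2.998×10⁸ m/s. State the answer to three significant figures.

1560 m

β = v/c = (2.41×10^8 m/s)/(2.998×10⁸ m/s) = 0.803869.
γ = 1/√(1 − β²) = 1/√(1 − 0.6462054) = 1/√0.3537946 = 1/0.594806 = 1.6812.
Along the direction of motion the measured length is L₀/γ = 2620/1.6812 = 1560 m.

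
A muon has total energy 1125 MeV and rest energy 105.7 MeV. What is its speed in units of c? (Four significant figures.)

γ = E/(mc²) = 1125/105.7 = 10.643.
β = √(1 − 1/γ²) = √(1 − 0.00882819) = √0.99117181 = 0.9956.

0.9956c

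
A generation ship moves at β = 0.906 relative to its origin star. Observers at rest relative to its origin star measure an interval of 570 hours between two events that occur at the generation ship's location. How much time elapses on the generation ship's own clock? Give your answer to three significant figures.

Lorentz factor: γ = (1 − 0.820836)^(−1/2) = 2.3625.
The moving clock records proper time: Δτ = Δt/γ = 570/2.3625 = 241 hours.

241 hours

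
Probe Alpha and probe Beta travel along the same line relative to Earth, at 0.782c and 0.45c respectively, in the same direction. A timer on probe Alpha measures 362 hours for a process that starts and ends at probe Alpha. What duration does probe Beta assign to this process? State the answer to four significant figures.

421.5 hours

Speed of probe Alpha in probe Beta's frame: u = (v_A − v_B)/(1 − v_A v_B/c²) = (0.782 − 0.45)/(1 − 0.782×0.45) = 0.332/0.6481 = 0.51227; |u| = 0.51227c.
γ for this relative speed: γ = 1/√(1 − 0.262421) = 1.1644.
Probe Alpha's interval is proper; time dilation gives Δt_B = γΔτ = 1.1644 × 362 hours = 421.5 hours.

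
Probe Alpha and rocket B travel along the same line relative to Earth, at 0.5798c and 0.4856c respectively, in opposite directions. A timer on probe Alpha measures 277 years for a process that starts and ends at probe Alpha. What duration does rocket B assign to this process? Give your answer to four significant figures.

Speed of probe Alpha in rocket B's frame: u = (v_A + v_B)/(1 + v_A v_B/c²) = (0.5798 + 0.4856)/(1 + 0.5798×0.4856) = 1.0654/1.28155088 = 0.83134; |u| = 0.83134c.
At |u| = 0.83134c, γ = (1 − 0.691126)^(−1/2) = 1.7993.
The clock on probe Alpha records proper time, so rocket B measures Δt = γΔτ = 1.7993 × 277 = 498.4 years.

498.4 years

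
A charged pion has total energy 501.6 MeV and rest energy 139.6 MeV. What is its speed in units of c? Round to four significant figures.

0.9605c

γ = E/(mc²) = 501.6/139.6 = 3.5931.
β = √(1 − 1/γ²) = √(1 − 0.0774571) = √0.9225429 = 0.9605.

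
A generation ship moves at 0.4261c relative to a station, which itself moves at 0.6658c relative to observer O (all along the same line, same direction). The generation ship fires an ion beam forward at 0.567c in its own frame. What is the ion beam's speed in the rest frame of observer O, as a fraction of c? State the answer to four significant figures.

First combine the ion beam and generation ship (S''→S'): u₁ = (0.567 + 0.4261)/(1 + 0.567×0.4261) = 0.9931/1.2415987 = 0.79986.
Then combine with the station (S'→S): u = (0.79986 + 0.6658)/(1 + 0.79986×0.6658) = 1.46566/1.532546788 = 0.95636.

0.9564c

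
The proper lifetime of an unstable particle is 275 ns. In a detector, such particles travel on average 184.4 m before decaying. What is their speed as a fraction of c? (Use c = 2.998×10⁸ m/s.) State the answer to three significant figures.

Lab distance = (lab lifetime)·v = γτ·βc, so βγ = d/(cτ) = 184.4/(2.998×10⁸ × 2.750×10^-7) = 2.2366.
With βγ = 2.2366: γ² = 1 + (βγ)² = 6.00238, and β = (βγ)/γ = 2.2366/2.44998 = 0.913.

0.913c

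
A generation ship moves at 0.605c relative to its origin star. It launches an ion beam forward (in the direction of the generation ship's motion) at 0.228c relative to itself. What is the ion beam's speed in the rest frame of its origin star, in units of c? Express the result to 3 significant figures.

In units of c, u = (u' + v)/(1 + u'v) with u' = 0.228 and v = 0.605.
Numerator: 0.228 + 0.605 = 0.833. Denominator: 1 + (0.228)(0.605) = 1.13794.
u = 0.833/1.13794 = 0.73202, so the speed is 0.732c.

0.732c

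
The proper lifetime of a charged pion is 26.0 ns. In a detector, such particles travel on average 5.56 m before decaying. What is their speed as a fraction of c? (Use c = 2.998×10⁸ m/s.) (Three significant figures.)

0.581c

d = βγcτ ⇒ βγ = d/(cτ) = 5.560 m / (7.7948 m) = 0.7133.
β = (βγ)/√(1+(βγ)²) = 0.7133/√1.508797 = 0.581.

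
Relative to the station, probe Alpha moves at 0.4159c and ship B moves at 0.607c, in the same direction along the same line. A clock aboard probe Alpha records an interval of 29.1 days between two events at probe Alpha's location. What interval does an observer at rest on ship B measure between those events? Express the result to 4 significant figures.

Speed of probe Alpha in ship B's frame: u = (v_A − v_B)/(1 − v_A v_B/c²) = (0.4159 − 0.607)/(1 − 0.4159×0.607) = −0.1911/0.7475487 = −0.25564; |u| = 0.25564c.
At |u| = 0.25564c, γ = (1 − 0.0653518)^(−1/2) = 1.0344.
Probe Alpha's interval is proper; time dilation gives Δt_B = γΔτ = 1.0344 × 29.1 days = 30.10 days.

30.10 days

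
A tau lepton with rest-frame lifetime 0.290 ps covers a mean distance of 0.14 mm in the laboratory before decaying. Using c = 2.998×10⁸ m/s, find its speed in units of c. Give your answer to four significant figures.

0.8495c

d = βγcτ ⇒ βγ = d/(cτ) = 1.400×10^-4 m / (8.6942×10^-5 m) = 1.6103.
β = (βγ)/√(1+(βγ)²) = 1.6103/√3.59307 = 0.8495.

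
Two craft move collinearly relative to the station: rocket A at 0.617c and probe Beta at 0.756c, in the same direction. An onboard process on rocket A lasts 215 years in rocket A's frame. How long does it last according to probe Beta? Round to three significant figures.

The velocity of rocket A relative to probe Beta is (0.617 − 0.756)c / (1 − 0.617×0.756) = −0.26052c; relative speed 0.26052c.
At |u| = 0.26052c, γ = (1 − 0.0678707)^(−1/2) = 1.0358.
The clock on rocket A records proper time, so probe Beta measures Δt = γΔτ = 1.0358 × 215 = 223 years.

223 years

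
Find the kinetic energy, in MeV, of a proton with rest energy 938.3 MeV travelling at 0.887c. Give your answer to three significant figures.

β² = 0.786769, so γ = 1/√0.213231 = 2.1656.
Kinetic energy: K = (γ − 1)mc² = (2.1656 − 1) × 938.3 MeV = 1.1656 × 938.3 = 1090 MeV.

1090 MeV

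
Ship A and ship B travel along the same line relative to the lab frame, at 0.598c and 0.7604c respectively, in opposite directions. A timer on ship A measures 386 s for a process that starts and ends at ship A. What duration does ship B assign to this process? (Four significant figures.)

Speed of ship A in ship B's frame: u = (v_A + v_B)/(1 + v_A v_B/c²) = (0.598 + 0.7604)/(1 + 0.598×0.7604) = 1.3584/1.4547192 = 0.93379; |u| = 0.93379c.
At |u| = 0.93379c, γ = (1 − 0.871964)^(−1/2) = 2.7947.
The clock on ship A records proper time, so ship B measures Δt = γΔτ = 2.7947 × 386 = 1079 s.

1079 s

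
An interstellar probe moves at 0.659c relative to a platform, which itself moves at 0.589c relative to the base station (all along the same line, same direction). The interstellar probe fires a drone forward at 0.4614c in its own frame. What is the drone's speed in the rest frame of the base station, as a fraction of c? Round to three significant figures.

First combine the drone and interstellar probe (S''→S'): u₁ = (0.4614 + 0.659)/(1 + 0.4614×0.659) = 1.1204/1.3040626 = 0.85916.
Then combine with the platform (S'→S): u = (0.85916 + 0.589)/(1 + 0.85916×0.589) = 1.44816/1.50604524 = 0.96156.

0.962c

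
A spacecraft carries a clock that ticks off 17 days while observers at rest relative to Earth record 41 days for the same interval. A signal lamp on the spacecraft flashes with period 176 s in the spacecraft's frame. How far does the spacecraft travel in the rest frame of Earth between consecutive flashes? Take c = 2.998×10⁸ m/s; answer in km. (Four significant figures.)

From Δt = γΔτ: γ = 41/17 = 2.41176.
β = √(1 − 1/γ²) = 0.90999. Lab-frame period = γτ = 2.41176×176 s = 424.47 s. Distance = βc × γτ = 0.90999 × 2.998×10⁸ m/s × 424.47 s = 1.1580×10^11 m = 1.158×10^8 km.

1.158×10^8 km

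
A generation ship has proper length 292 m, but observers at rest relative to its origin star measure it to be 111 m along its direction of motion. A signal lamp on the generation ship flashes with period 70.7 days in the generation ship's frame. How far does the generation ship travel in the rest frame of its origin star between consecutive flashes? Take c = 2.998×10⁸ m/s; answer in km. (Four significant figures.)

4.456×10^12 km

Length contraction gives γ = L₀/L = 292/111 = 2.63063.
β = √(1 − 1/γ²) = 0.92493. Lab-frame period = γτ = 2.63063×70.7 days = 185.99 days. Distance = βc × γτ = 0.92493 × 2.998×10⁸ m/s × 16069536 s = 4.4560×10^15 m = 4.456×10^12 km.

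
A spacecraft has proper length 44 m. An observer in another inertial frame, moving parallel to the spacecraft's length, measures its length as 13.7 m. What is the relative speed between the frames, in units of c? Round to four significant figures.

Length contraction gives γ = L₀/L = 44/13.7 = 3.2117.
β = √(1 − 1/γ²) = √0.903054 = 0.9503.

0.9503c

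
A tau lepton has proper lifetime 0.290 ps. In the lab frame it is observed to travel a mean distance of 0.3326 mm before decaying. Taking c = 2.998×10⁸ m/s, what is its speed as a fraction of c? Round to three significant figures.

Lab distance = (lab lifetime)·v = γτ·βc, so βγ = d/(cτ) = 3.326×10^-4/(2.998×10⁸ × 2.900×10^-13) = 3.8255.
With βγ = 3.8255: γ² = 1 + (βγ)² = 15.6345, and β = (βγ)/γ = 3.8255/3.95405 = 0.967.

0.967c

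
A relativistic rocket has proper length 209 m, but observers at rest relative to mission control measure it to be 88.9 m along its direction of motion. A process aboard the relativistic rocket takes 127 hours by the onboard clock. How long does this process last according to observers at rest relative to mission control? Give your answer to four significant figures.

Length contraction gives γ = L₀/L = 209/88.9 = 2.35096.
Δt = γΔτ = 2.35096 × 127 = 298.6 hours.

298.6 hours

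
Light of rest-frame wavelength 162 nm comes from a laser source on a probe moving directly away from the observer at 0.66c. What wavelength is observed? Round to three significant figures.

Relativistic Doppler for wavelength: λ_obs = λ_src · √((1+β)/(1−β)).
With β = 0.66: factor = √(1.66/0.34) = 2.2096.
λ_obs = 162 × 2.2096 = 358 nm.

358 nm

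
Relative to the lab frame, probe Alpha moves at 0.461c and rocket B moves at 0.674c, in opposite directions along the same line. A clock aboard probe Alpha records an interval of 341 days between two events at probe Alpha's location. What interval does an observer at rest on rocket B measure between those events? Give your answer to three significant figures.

682 days

Speed of probe Alpha in rocket B's frame: u = (v_A + v_B)/(1 + v_A v_B/c²) = (0.461 + 0.674)/(1 + 0.461×0.674) = 1.135/1.310714 = 0.86594; |u| = 0.86594c.
γ for this relative speed: γ = 1/√(1 − 0.749852) = 1.9994.
The clock on probe Alpha records proper time, so rocket B measures Δt = γΔτ = 1.9994 × 341 = 682 days.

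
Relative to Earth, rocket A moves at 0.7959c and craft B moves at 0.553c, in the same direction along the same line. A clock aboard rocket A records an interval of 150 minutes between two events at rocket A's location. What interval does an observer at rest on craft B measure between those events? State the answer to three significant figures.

Transform rocket A's velocity into craft B's frame: (0.7959 − 0.553)/(1 − 0.7959·0.553) = 0.2429/0.5598673, so the relative speed is 0.43385c.
At |u| = 0.43385c, γ = (1 − 0.188226)^(−1/2) = 1.1099.
The clock on rocket A records proper time, so craft B measures Δt = γΔτ = 1.1099 × 150 = 166 minutes.

166 minutes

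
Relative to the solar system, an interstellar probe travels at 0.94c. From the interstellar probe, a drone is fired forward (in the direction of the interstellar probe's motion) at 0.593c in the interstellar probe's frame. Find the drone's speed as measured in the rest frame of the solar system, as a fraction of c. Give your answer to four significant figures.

0.9843c

In units of c, u = (u' + v)/(1 + u'v) with u' = 0.593 and v = 0.94.
Numerator: 0.593 + 0.94 = 1.533. Denominator: 1 + (0.593)(0.94) = 1.55742.
u = 1.533/1.55742 = 0.98432, so the speed is 0.9843c.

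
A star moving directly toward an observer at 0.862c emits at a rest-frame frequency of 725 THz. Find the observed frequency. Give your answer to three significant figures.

Relativistic Doppler (source moving toward): f_obs = f_src · √((1+β)/(1−β)).
With β = 0.862: factor = √(1.862/0.138) = 3.6732.
f_obs = 725 × 3.6732 = 2660 THz.

2660 THz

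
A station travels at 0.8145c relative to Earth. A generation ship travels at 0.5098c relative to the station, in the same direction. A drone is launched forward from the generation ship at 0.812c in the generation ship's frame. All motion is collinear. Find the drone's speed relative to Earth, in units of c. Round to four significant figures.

First combine the drone and generation ship (S''→S'): u₁ = (0.812 + 0.5098)/(1 + 0.812×0.5098) = 1.3218/1.4139576 = 0.93482.
Then combine with the station (S'→S): u = (0.93482 + 0.8145)/(1 + 0.93482×0.8145) = 1.74932/1.76141089 = 0.99314.

0.9931c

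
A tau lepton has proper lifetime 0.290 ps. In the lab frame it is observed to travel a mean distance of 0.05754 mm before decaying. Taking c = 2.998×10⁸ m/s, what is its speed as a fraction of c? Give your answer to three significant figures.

0.552c

Let x = d/(cτ) = 5.754×10^-5 m / (2.998×10⁸ m/s × 2.900×10^-13 s) = 0.66182. Since d = βγcτ, x = βγ = β/√(1−β²).
Solving: β² = x²/(1+x²) = 0.438006/1.438006 = 0.304593, so β = 0.552.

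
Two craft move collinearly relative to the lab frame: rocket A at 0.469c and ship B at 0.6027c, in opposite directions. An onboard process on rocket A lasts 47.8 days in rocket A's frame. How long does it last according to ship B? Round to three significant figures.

Speed of rocket A in ship B's frame: u = (v_A + v_B)/(1 + v_A v_B/c²) = (0.469 + 0.6027)/(1 + 0.469×0.6027) = 1.0717/1.2826663 = 0.83553; |u| = 0.83553c.
At |u| = 0.83553c, γ = (1 − 0.69811)^(−1/2) = 1.82.
The clock on rocket A records proper time, so ship B measures Δt = γΔτ = 1.82 × 47.8 = 87.0 days.

87.0 days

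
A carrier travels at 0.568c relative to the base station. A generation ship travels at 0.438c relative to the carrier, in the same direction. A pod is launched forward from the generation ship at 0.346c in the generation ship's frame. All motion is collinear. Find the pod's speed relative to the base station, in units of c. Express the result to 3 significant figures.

0.901c

Apply u = (u'+v)/(1+u'v) twice. Pod in the carrier frame: (0.346+0.438)/(1+0.346·0.438) = 0.784/1.151548 = 0.68082c.
That velocity, transformed to the rest frame of the base station: (0.68082+0.568)/(1+0.68082·0.568) = 1.24882/1.38670576 = 0.90057c.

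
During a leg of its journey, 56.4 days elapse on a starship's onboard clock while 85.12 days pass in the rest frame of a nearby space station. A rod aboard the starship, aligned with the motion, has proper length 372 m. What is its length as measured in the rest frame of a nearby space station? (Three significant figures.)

The time-dilation ratio gives γ = 85.12/56.4 = 1.50922.
L = L₀/γ = 372/1.50922 = 246 m.

246 m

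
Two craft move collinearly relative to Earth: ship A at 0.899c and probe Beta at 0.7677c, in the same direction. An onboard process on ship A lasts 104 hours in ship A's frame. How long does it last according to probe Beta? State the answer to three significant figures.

Speed of ship A in probe Beta's frame: u = (v_A − v_B)/(1 − v_A v_B/c²) = (0.899 − 0.7677)/(1 − 0.899×0.7677) = 0.1313/0.3098377 = 0.42377; |u| = 0.42377c.
At |u| = 0.42377c, γ = (1 − 0.179581)^(−1/2) = 1.104.
The clock on ship A records proper time, so probe Beta measures Δt = γΔτ = 1.104 × 104 = 115 hours.

115 hours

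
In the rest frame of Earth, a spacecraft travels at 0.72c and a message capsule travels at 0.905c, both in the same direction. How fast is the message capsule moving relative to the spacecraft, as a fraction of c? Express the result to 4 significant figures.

0.5310c

Transform to the spacecraft's frame: u' = (u − v)/(1 − uv/c²).
u' = (0.905 − 0.72)/(1 − 0.905×0.72) = 0.185/0.3484 = 0.531.
Speed in the spacecraft's frame: 0.5310c (in the same direction).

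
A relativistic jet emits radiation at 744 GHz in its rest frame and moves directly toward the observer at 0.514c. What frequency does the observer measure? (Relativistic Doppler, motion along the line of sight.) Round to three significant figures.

1310 GHz

Relativistic Doppler (source moving toward): f_obs = f_src · √((1+β)/(1−β)).
With β = 0.514: factor = √(1.514/0.486) = 1.765.
f_obs = 744 × 1.765 = 1310 GHz.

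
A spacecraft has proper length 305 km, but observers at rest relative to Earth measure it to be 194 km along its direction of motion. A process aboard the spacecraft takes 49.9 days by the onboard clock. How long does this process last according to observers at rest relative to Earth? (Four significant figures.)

γ = L₀/L = 305/194 = 1.57216.
Δt = γΔτ = 1.57216 × 49.9 = 78.45 days.

78.45 days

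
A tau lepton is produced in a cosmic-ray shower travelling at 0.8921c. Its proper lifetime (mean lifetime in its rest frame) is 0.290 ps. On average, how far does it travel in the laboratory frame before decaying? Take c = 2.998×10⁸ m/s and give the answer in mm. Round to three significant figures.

0.172 mm

With β = 0.8921, γ = 1/√(1 − 0.8921²) = 1/√0.20415759 = 2.2132.
Lab-frame lifetime: Δt = γτ = 2.2132 × 0.290 ps = 0.64183 ps.
Distance: d = vΔt = 0.8921 × 2.998×10⁸ m/s × 6.4183×10^-13 s = 1.72×10^-4 m = 0.172 mm.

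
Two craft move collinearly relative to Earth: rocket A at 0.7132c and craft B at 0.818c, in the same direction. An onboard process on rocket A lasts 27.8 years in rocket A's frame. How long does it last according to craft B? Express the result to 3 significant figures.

Transform rocket A's velocity into craft B's frame: (0.7132 − 0.818)/(1 − 0.7132·0.818) = −0.1048/0.4166024, so the relative speed is 0.25156c.
γ for this relative speed: γ = 1/√(1 − 0.0632824) = 1.0332.
The clock on rocket A records proper time, so craft B measures Δt = γΔτ = 1.0332 × 27.8 = 28.7 years.

28.7 years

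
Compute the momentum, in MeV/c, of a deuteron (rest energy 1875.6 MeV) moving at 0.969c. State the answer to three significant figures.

Lorentz factor: γ = (1 − 0.938961)^(−1/2) = 4.0476.
Momentum: p = γβ·mc = 4.0476 × 0.969 × 1875.6 MeV/c = 7360 MeV/c.

7360 MeV/c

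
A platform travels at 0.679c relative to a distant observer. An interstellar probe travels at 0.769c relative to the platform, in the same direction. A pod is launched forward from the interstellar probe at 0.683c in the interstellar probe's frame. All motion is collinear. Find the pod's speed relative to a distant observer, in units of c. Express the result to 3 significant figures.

0.991c

Apply u = (u'+v)/(1+u'v) twice. Pod in the platform frame: (0.683+0.769)/(1+0.683·0.769) = 1.452/1.525227 = 0.95199c.
That velocity, transformed to the rest frame of a distant observer: (0.95199+0.679)/(1+0.95199·0.679) = 1.63099/1.64640121 = 0.99064c.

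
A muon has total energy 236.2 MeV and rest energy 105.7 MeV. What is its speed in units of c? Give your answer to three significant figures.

0.894c

γ = E/(mc²) = 236.2/105.7 = 2.2346.
β = √(1 − 1/γ²) = √(1 − 0.200263) = √0.799737 = 0.894.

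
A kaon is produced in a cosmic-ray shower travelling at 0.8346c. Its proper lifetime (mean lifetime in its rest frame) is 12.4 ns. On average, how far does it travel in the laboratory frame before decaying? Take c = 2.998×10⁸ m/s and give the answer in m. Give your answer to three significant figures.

5.63 m

γ = 1/√(1 − β²) = 1/√(1 − 0.69655716) = 1/√0.30344284 = 1/0.550856 = 1.8154.
Lab-frame lifetime: Δt = γτ = 1.8154 × 12.4 ns = 22.511 ns.
Distance: d = vΔt = 0.8346 × 2.998×10⁸ m/s × 2.2511×10^-8 s = 5.63 m.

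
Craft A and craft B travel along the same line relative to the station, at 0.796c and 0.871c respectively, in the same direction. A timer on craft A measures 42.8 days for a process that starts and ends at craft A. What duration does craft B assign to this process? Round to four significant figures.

44.14 days

The velocity of craft A relative to craft B is (0.796 − 0.871)c / (1 − 0.796×0.871) = −0.24455c; relative speed 0.24455c.
γ for this relative speed: γ = 1/√(1 − 0.0598047) = 1.0313.
Craft A's interval is proper; time dilation gives Δt_B = γΔτ = 1.0313 × 42.8 days = 44.14 days.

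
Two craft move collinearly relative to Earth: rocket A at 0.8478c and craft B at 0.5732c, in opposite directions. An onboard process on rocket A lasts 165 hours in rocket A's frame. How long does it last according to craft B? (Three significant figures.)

564 hours

Transform rocket A's velocity into craft B's frame: (0.8478 + 0.5732)/(1 + 0.8478·0.5732) = 1.421/1.48595896, so the relative speed is 0.95628c.
γ for this relative speed: γ = 1/√(1 − 0.914471) = 3.4193.
Rocket A's interval is proper; time dilation gives Δt_B = γΔτ = 3.4193 × 165 hours = 564 hours.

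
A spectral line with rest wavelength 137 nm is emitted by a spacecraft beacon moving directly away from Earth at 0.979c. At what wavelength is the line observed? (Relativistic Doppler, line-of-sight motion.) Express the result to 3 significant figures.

1330 nm

Relativistic Doppler for wavelength: λ_obs = λ_src · √((1+β)/(1−β)).
With β = 0.979: factor = √(1.979/0.021) = 9.7076.
λ_obs = 137 × 9.7076 = 1330 nm.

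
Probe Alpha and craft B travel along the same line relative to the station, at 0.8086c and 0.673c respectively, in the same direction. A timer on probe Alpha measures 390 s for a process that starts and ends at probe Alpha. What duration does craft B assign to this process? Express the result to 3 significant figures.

408 s

Transform probe Alpha's velocity into craft B's frame: (0.8086 − 0.673)/(1 − 0.8086·0.673) = 0.1356/0.4558122, so the relative speed is 0.29749c.
γ for this relative speed: γ = 1/√(1 − 0.0885003) = 1.0474.
Probe Alpha's interval is proper; time dilation gives Δt_B = γΔτ = 1.0474 × 390 s = 408 s.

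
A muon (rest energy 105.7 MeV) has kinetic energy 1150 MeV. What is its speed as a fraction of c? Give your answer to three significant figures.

K = (γ−1)mc², so γ = 1 + 1150/105.7 = 11.88.
Then v/c = √(1 − γ⁻²) = √(1 − 0.00708544) = √0.99291456 = 0.996.

0.996c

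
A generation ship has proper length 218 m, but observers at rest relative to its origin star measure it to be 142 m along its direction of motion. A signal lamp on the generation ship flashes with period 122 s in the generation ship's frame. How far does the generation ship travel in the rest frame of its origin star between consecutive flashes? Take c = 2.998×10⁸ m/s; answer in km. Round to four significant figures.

4.261×10^7 km

From L = L₀/γ: γ = 218/142 = 1.53521.
β = √(1 − 1/γ²) = 0.75875. Lab-frame period = γτ = 1.53521×122 s = 187.3 s. Distance = βc × γτ = 0.75875 × 2.998×10⁸ m/s × 187.3 s = 4.2606×10^10 m = 4.261×10^7 km.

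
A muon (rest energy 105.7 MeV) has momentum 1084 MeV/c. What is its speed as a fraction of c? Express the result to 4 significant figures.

βγ = pc/(mc²) = 1084/105.7 = 10.255.
Since γ² = 1 + (βγ)² = 106.165, γ = √106.165 = 10.3036, and β = (βγ)/γ = 10.255/10.3036 = 0.9953.

0.9953c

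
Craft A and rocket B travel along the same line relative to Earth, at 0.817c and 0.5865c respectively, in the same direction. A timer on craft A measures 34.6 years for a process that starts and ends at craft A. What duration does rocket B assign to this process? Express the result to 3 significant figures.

38.6 years

Speed of craft A in rocket B's frame: u = (v_A − v_B)/(1 − v_A v_B/c²) = (0.817 − 0.5865)/(1 − 0.817×0.5865) = 0.2305/0.5208295 = 0.44256; |u| = 0.44256c.
At |u| = 0.44256c, γ = (1 − 0.195859)^(−1/2) = 1.1152.
Craft A's interval is proper; time dilation gives Δt_B = γΔτ = 1.1152 × 34.6 years = 38.6 years.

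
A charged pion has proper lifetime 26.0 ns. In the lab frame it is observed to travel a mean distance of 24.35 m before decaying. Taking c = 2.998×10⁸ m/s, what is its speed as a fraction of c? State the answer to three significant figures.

Lab distance = (lab lifetime)·v = γτ·βc, so βγ = d/(cτ) = 24.35/(2.998×10⁸ × 2.600×10^-8) = 3.1239.
With βγ = 3.1239: γ² = 1 + (βγ)² = 10.75875, and β = (βγ)/γ = 3.1239/3.28005 = 0.952.

0.952c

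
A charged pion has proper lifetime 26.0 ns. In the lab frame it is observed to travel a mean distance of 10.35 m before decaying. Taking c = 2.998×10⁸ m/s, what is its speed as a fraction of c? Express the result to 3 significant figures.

Lab distance = (lab lifetime)·v = γτ·βc, so βγ = d/(cτ) = 10.35/(2.998×10⁸ × 2.600×10^-8) = 1.3278.
With βγ = 1.3278: γ² = 1 + (βγ)² = 2.76305, and β = (βγ)/γ = 1.3278/1.66224 = 0.799.

0.799c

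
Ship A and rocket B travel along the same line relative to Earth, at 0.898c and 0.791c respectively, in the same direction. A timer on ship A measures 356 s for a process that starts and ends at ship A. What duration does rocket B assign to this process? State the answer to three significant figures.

The velocity of ship A relative to rocket B is (0.898 − 0.791)c / (1 − 0.898×0.791) = 0.36937c; relative speed 0.36937c.
At |u| = 0.36937c, γ = (1 − 0.136434)^(−1/2) = 1.0761.
Ship A's interval is proper; time dilation gives Δt_B = γΔτ = 1.0761 × 356 s = 383 s.

383 s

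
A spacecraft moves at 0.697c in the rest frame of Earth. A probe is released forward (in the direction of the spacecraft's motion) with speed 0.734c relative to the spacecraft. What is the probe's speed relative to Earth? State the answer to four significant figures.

0.9467c

In units of c, u = (u' + v)/(1 + u'v) with u' = 0.734 and v = 0.697.
Numerator: 0.734 + 0.697 = 1.431. Denominator: 1 + (0.734)(0.697) = 1.511598.
u = 1.431/1.511598 = 0.94668, so the speed is 0.9467c.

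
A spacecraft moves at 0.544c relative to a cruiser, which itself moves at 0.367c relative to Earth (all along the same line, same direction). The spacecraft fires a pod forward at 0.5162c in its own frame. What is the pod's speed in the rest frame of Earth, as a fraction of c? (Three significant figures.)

First combine the pod and spacecraft (S''→S'): u₁ = (0.5162 + 0.544)/(1 + 0.5162×0.544) = 1.0602/1.2808128 = 0.82776.
Then combine with the cruiser (S'→S): u = (0.82776 + 0.367)/(1 + 0.82776×0.367) = 1.19476/1.30378792 = 0.91638.

0.916c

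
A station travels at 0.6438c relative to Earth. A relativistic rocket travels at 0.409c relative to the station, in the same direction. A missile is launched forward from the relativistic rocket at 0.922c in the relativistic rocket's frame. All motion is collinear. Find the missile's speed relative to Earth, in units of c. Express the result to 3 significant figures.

Compose velocities in two stages. Stage 1 (into S'): u₁ = (0.922+0.409)/(1+0.922×0.409) = 0.96653.
Stage 2 (into S): u = (0.96653+0.6438)/(1+0.96653×0.6438) = 0.99265, so the speed is 0.993c.

0.993c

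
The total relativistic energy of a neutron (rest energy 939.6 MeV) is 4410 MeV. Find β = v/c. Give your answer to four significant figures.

0.9770

γ = E/(mc²) = 4410/939.6 = 4.6935.
β = √(1 − 1/γ²) = √(1 − 0.0453948) = √0.9546052 = 0.9770.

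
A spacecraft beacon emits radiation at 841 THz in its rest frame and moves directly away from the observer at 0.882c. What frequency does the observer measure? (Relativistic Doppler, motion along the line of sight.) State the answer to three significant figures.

211 THz

Relativistic Doppler (source moving away): f_obs = f_src · √((1−β)/(1+β)).
With β = 0.882: factor = √(0.118/1.882) = 0.2504.
f_obs = 841 × 0.2504 = 211 THz.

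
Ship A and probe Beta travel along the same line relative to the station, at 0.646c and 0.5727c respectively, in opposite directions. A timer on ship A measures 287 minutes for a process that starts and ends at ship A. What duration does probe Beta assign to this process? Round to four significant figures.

Speed of ship A in probe Beta's frame: u = (v_A + v_B)/(1 + v_A v_B/c²) = (0.646 + 0.5727)/(1 + 0.646×0.5727) = 1.2187/1.3699642 = 0.88959; |u| = 0.88959c.
γ for this relative speed: γ = 1/√(1 − 0.79137) = 2.1893.
Ship A's interval is proper; time dilation gives Δt_B = γΔτ = 2.1893 × 287 minutes = 628.3 minutes.

628.3 minutes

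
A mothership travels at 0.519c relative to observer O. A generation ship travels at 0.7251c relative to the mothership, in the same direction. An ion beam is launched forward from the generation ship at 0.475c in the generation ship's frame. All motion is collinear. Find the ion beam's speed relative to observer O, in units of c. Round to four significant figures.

0.9647c

Apply u = (u'+v)/(1+u'v) twice. Ion beam in the mothership frame: (0.475+0.7251)/(1+0.475·0.7251) = 1.2001/1.3444225 = 0.89265c.
That velocity, transformed to the rest frame of observer O: (0.89265+0.519)/(1+0.89265·0.519) = 1.41165/1.46328535 = 0.96471c.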